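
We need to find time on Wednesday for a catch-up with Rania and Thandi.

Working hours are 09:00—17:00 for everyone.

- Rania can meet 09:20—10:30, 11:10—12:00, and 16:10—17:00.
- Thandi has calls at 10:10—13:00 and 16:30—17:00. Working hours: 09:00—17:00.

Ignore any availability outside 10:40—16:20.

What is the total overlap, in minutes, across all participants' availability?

10 minutes

Thandi free within 09:00–17:00: 09:00–10:10, 13:00–16:30.
Rania ∩ Thandi: 09:20–10:10, 16:10–16:30.
Restricted to 10:40–16:20: 16:10–16:20.
Total common minutes: 10.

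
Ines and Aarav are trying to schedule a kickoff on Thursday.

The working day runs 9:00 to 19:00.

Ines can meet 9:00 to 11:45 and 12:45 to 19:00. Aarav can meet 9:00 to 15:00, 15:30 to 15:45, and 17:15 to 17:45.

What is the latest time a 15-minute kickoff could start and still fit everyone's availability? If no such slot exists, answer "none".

17:30

Ines ∩ Aarav: 09:00–11:45, 12:45–15:00, 15:30–15:45, 17:15–17:45.
Windows ≥ 15 min: 09:00–11:45, 12:45–15:00, 15:30–15:45, 17:15–17:45.
Latest start in the last window 17:15–17:45 is 17:45 − 15 min = 17:30.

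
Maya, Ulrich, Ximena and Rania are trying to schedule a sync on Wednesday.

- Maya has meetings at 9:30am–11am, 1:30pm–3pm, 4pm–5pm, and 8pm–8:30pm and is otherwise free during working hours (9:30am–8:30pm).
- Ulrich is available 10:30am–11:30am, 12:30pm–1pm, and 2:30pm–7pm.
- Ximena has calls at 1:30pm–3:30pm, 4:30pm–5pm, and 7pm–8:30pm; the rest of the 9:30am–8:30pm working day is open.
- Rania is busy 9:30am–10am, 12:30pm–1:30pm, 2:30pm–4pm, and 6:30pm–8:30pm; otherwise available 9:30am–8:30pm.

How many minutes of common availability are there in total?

Maya free within 09:30–20:30: 11:00–13:30, 15:00–16:00, 17:00–20:00.
Ximena free within 09:30–20:30: 09:30–13:30, 15:30–16:30, 17:00–19:00.
Rania free within 09:30–20:30: 10:00–12:30, 13:30–14:30, 16:00–18:30.
Maya ∩ Ulrich: 11:00–11:30, 12:30–13:00, 15:00–16:00, 17:00–19:00.
Maya ∩ Ulrich ∩ Ximena: 11:00–11:30, 12:30–13:00, 15:30–16:00, 17:00–19:00.
Maya ∩ Ulrich ∩ Ximena ∩ Rania: 11:00–11:30, 17:00–18:30.
Total common minutes: 30 + 90 = 120.

120 minutes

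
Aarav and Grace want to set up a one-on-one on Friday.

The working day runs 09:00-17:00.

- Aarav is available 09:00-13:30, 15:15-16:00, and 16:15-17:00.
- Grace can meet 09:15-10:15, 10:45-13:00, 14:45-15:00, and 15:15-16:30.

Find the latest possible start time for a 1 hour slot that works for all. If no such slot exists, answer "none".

Aarav ∩ Grace: 09:15–10:15, 10:45–13:00, 15:15–16:00, 16:15–16:30.
Windows ≥ 60 min: 09:15–10:15, 10:45–13:00.
Latest start in the last window 10:45–13:00 is 13:00 − 60 min = 12:00.

12:00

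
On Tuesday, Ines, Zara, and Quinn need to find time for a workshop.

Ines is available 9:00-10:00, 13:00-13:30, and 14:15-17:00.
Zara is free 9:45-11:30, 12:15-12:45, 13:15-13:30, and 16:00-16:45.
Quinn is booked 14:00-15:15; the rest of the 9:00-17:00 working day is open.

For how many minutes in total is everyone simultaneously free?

75 minutes

Quinn free within 09:00–17:00: 09:00–14:00, 15:15–17:00.
Ines ∩ Zara: 09:45–10:00, 13:15–13:30, 16:00–16:45.
Ines ∩ Zara ∩ Quinn: 09:45–10:00, 13:15–13:30, 16:00–16:45.
Total common minutes: 15 + 15 + 45 = 75.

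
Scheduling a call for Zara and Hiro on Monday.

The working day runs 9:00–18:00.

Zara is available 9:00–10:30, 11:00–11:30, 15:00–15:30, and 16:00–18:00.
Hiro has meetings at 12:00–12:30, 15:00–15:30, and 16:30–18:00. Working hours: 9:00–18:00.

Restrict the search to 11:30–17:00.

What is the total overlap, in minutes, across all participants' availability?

30 minutes

Hiro free within 09:00–18:00: 09:00–12:00, 12:30–15:00, 15:30–16:30.
Zara ∩ Hiro: 09:00–10:30, 11:00–11:30, 16:00–16:30.
Restricted to 11:30–17:00: 16:00–16:30.
Total common minutes: 30.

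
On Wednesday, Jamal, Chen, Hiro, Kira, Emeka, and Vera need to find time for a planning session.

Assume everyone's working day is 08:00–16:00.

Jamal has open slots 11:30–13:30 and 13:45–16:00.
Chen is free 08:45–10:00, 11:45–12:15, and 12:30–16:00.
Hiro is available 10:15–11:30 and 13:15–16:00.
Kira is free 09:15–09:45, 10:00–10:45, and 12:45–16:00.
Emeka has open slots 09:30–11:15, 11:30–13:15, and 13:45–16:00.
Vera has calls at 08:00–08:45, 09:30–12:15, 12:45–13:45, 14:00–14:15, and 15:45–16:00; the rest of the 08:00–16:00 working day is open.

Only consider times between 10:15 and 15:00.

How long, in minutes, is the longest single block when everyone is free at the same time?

45 minutes

Vera free within 08:00–16:00: 08:45–09:30, 12:15–12:45, 13:45–14:00, 14:15–15:45.
Jamal ∩ Chen: 11:45–12:15, 12:30–13:30, 13:45–16:00.
Jamal ∩ Chen ∩ Hiro: 13:15–13:30, 13:45–16:00.
Jamal ∩ Chen ∩ Hiro ∩ Kira: 13:15–13:30, 13:45–16:00.
Jamal ∩ Chen ∩ Hiro ∩ Kira ∩ Emeka: 13:45–16:00.
Jamal ∩ Chen ∩ Hiro ∩ Kira ∩ Emeka ∩ Vera: 13:45–14:00, 14:15–15:45.
Restricted to 10:15–15:00: 13:45–14:00, 14:15–15:00.
Common window lengths: 15, 45 min; longest is 45.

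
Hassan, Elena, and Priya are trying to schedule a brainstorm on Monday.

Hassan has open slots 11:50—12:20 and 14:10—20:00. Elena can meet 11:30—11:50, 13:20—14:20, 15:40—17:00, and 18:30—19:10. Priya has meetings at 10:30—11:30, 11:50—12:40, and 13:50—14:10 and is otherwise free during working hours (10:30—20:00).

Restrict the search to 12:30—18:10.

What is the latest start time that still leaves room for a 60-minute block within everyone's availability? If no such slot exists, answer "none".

Priya free within 10:30–20:00: 11:30–11:50, 12:40–13:50, 14:10–20:00.
Hassan ∩ Elena: 14:10–14:20, 15:40–17:00, 18:30–19:10.
Hassan ∩ Elena ∩ Priya: 14:10–14:20, 15:40–17:00, 18:30–19:10.
Restricted to 12:30–18:10: 14:10–14:20, 15:40–17:00.
Windows ≥ 60 min: 15:40–17:00.
Latest start in the last window 15:40–17:00 is 17:00 − 60 min = 16:00.

16:00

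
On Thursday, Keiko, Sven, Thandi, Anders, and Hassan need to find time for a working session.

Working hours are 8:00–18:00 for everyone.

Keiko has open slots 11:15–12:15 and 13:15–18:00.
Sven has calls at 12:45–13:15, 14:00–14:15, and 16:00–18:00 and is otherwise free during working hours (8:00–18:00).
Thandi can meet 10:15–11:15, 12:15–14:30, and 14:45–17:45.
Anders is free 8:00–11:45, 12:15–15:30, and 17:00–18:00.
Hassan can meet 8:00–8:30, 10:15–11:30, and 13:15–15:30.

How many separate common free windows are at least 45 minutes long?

2

Sven free within 08:00–18:00: 08:00–12:45, 13:15–14:00, 14:15–16:00.
Keiko ∩ Sven: 11:15–12:15, 13:15–14:00, 14:15–16:00.
Keiko ∩ Sven ∩ Thandi: 13:15–14:00, 14:15–14:30, 14:45–16:00.
Keiko ∩ Sven ∩ Thandi ∩ Anders: 13:15–14:00, 14:15–14:30, 14:45–15:30.
Keiko ∩ Sven ∩ Thandi ∩ Anders ∩ Hassan: 13:15–14:00, 14:15–14:30, 14:45–15:30.
Windows ≥ 45 min: 13:15–14:00, 14:45–15:30.
That's 2 windows.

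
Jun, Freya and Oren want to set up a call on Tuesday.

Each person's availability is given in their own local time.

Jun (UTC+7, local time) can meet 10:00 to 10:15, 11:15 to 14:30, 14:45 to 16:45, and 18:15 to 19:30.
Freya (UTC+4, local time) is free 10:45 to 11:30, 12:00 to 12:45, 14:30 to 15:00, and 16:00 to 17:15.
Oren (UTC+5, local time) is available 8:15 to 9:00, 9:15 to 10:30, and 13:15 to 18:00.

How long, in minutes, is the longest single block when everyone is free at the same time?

Jun → UTC: 03:00–03:15, 04:15–07:30, 07:45–09:45, 11:15–12:30.
Freya → UTC: 06:45–07:30, 08:00–08:45, 10:30–11:00, 12:00–13:15.
Oren → UTC: 03:15–04:00, 04:15–05:30, 08:15–13:00.
Jun ∩ Freya: 06:45–07:30, 08:00–08:45, 12:00–12:30.
Jun ∩ Freya ∩ Oren: 08:15–08:45, 12:00–12:30.
Common window lengths: 30, 30 min; longest is 30.

30 minutes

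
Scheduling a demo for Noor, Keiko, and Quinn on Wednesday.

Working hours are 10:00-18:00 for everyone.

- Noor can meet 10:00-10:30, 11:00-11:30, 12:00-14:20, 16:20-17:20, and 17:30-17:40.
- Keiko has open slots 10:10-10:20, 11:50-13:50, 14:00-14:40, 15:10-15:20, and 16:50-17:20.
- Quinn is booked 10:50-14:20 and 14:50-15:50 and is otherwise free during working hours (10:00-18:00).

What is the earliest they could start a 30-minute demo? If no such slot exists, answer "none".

Quinn free within 10:00–18:00: 10:00–10:50, 14:20–14:50, 15:50–18:00.
Noor ∩ Keiko: 10:10–10:20, 12:00–13:50, 14:00–14:20, 16:50–17:20.
Noor ∩ Keiko ∩ Quinn: 10:10–10:20, 16:50–17:20.
Windows ≥ 30 min: 16:50–17:20.
Earliest such window starts at 16:50.

16:50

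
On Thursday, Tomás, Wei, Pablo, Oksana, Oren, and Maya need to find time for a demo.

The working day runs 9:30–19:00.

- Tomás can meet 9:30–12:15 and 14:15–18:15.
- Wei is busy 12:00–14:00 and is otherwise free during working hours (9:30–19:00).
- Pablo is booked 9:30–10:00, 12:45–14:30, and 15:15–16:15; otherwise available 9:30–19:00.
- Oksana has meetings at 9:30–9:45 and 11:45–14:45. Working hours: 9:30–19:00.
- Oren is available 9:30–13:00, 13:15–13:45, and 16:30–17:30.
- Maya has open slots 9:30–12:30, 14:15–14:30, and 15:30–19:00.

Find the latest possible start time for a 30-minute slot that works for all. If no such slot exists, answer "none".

Wei free within 09:30–19:00: 09:30–12:00, 14:00–19:00.
Pablo free within 09:30–19:00: 10:00–12:45, 14:30–15:15, 16:15–19:00.
Oksana free within 09:30–19:00: 09:45–11:45, 14:45–19:00.
Tomás ∩ Wei: 09:30–12:00, 14:15–18:15.
Tomás ∩ Wei ∩ Pablo: 10:00–12:00, 14:30–15:15, 16:15–18:15.
Tomás ∩ Wei ∩ Pablo ∩ Oksana: 10:00–11:45, 14:45–15:15, 16:15–18:15.
Tomás ∩ Wei ∩ Pablo ∩ Oksana ∩ Oren: 10:00–11:45, 16:30–17:30.
Tomás ∩ Wei ∩ Pablo ∩ Oksana ∩ Oren ∩ Maya: 10:00–11:45, 16:30–17:30.
Windows ≥ 30 min: 10:00–11:45, 16:30–17:30.
Latest start in the last window 16:30–17:30 is 17:30 − 30 min = 17:00.

17:00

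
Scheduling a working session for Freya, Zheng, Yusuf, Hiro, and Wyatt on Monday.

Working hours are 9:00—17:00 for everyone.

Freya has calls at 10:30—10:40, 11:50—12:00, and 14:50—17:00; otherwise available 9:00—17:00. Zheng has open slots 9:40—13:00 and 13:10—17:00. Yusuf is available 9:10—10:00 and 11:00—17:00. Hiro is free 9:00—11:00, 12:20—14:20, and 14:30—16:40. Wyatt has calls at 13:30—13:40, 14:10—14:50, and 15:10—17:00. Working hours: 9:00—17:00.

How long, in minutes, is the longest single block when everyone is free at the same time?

Freya free within 09:00–17:00: 09:00–10:30, 10:40–11:50, 12:00–14:50.
Wyatt free within 09:00–17:00: 09:00–13:30, 13:40–14:10, 14:50–15:10.
Freya ∩ Zheng: 09:40–10:30, 10:40–11:50, 12:00–13:00, 13:10–14:50.
Freya ∩ Zheng ∩ Yusuf: 09:40–10:00, 11:00–11:50, 12:00–13:00, 13:10–14:50.
Freya ∩ Zheng ∩ Yusuf ∩ Hiro: 09:40–10:00, 12:20–13:00, 13:10–14:20, 14:30–14:50.
Freya ∩ Zheng ∩ Yusuf ∩ Hiro ∩ Wyatt: 09:40–10:00, 12:20–13:00, 13:10–13:30, 13:40–14:10.
Common window lengths: 20, 40, 20, 30 min; longest is 40.

40 minutes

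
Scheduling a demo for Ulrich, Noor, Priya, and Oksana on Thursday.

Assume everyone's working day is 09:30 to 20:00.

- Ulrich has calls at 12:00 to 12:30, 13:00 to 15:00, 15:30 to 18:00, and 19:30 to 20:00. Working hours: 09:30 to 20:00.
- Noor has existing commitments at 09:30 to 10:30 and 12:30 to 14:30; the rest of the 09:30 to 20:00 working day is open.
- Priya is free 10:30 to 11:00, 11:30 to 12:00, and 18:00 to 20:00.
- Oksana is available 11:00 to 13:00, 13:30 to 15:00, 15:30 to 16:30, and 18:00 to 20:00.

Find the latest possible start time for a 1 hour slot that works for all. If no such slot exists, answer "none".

Ulrich free within 09:30–20:00: 09:30–12:00, 12:30–13:00, 15:00–15:30, 18:00–19:30.
Noor free within 09:30–20:00: 10:30–12:30, 14:30–20:00.
Ulrich ∩ Noor: 10:30–12:00, 15:00–15:30, 18:00–19:30.
Ulrich ∩ Noor ∩ Priya: 10:30–11:00, 11:30–12:00, 18:00–19:30.
Ulrich ∩ Noor ∩ Priya ∩ Oksana: 11:30–12:00, 18:00–19:30.
Windows ≥ 60 min: 18:00–19:30.
Latest start in the last window 18:00–19:30 is 19:30 − 60 min = 18:30.

18:30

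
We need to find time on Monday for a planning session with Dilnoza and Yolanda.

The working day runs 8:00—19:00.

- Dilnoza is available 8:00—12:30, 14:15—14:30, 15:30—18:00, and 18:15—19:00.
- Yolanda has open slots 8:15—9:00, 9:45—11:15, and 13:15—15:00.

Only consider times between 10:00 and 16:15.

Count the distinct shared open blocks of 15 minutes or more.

2

Dilnoza ∩ Yolanda: 08:15–09:00, 09:45–11:15, 14:15–14:30.
Restricted to 10:00–16:15: 10:00–11:15, 14:15–14:30.
Windows ≥ 15 min: 10:00–11:15, 14:15–14:30.
That's 2 windows.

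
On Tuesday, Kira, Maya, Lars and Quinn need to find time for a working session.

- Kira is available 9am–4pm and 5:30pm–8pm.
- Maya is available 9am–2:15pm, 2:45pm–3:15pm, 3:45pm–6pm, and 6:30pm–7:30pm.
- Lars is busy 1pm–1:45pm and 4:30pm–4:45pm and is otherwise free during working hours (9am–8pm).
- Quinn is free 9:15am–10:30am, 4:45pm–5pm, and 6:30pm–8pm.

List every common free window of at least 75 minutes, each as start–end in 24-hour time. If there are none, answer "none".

09:15–10:30

Lars free within 09:00–20:00: 09:00–13:00, 13:45–16:30, 16:45–20:00.
Kira ∩ Maya: 09:00–14:15, 14:45–15:15, 15:45–16:00, 17:30–18:00, 18:30–19:30.
Kira ∩ Maya ∩ Lars: 09:00–13:00, 13:45–14:15, 14:45–15:15, 15:45–16:00, 17:30–18:00, 18:30–19:30.
Kira ∩ Maya ∩ Lars ∩ Quinn: 09:15–10:30, 18:30–19:30.
Windows ≥ 75 min: 09:15–10:30.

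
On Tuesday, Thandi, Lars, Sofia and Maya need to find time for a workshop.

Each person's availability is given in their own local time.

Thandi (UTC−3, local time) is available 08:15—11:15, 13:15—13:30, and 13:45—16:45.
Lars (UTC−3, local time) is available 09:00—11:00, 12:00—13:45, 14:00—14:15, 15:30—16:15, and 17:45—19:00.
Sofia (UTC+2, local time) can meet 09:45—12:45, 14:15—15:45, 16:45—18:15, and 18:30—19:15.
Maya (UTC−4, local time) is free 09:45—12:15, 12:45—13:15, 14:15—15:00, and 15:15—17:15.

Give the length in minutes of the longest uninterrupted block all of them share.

15 minutes

Thandi → UTC: 11:15–14:15, 16:15–16:30, 16:45–19:45.
Lars → UTC: 12:00–14:00, 15:00–16:45, 17:00–17:15, 18:30–19:15, 20:45–22:00.
Sofia → UTC: 07:45–10:45, 12:15–13:45, 14:45–16:15, 16:30–17:15.
Maya → UTC: 13:45–16:15, 16:45–17:15, 18:15–19:00, 19:15–21:15.
Thandi ∩ Lars: 12:00–14:00, 16:15–16:30, 17:00–17:15, 18:30–19:15.
Thandi ∩ Lars ∩ Sofia: 12:15–13:45, 17:00–17:15.
Thandi ∩ Lars ∩ Sofia ∩ Maya: 17:00–17:15.
Single common window of 15 minutes.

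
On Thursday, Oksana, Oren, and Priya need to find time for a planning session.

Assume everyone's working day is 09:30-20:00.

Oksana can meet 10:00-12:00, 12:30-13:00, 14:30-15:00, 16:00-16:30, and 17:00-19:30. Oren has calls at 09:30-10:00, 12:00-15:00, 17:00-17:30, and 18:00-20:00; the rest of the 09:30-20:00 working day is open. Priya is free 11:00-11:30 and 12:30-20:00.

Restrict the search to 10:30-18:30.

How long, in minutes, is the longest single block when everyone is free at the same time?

Oren free within 09:30–20:00: 10:00–12:00, 15:00–17:00, 17:30–18:00.
Oksana ∩ Oren: 10:00–12:00, 16:00–16:30, 17:30–18:00.
Oksana ∩ Oren ∩ Priya: 11:00–11:30, 16:00–16:30, 17:30–18:00.
Restricted to 10:30–18:30: 11:00–11:30, 16:00–16:30, 17:30–18:00.
Common window lengths: 30, 30, 30 min; longest is 30.

30 minutes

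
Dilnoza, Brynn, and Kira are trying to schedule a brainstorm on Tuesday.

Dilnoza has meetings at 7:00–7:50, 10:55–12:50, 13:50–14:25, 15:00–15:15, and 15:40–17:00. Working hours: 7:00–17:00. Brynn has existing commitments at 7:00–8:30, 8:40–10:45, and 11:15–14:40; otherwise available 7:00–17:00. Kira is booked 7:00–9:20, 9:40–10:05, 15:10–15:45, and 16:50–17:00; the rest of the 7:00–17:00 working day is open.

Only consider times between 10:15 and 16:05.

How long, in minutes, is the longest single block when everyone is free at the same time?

20 minutes

Dilnoza free within 07:00–17:00: 07:50–10:55, 12:50–13:50, 14:25–15:00, 15:15–15:40.
Brynn free within 07:00–17:00: 08:30–08:40, 10:45–11:15, 14:40–17:00.
Kira free within 07:00–17:00: 09:20–09:40, 10:05–15:10, 15:45–16:50.
Dilnoza ∩ Brynn: 08:30–08:40, 10:45–10:55, 14:40–15:00, 15:15–15:40.
Dilnoza ∩ Brynn ∩ Kira: 10:45–10:55, 14:40–15:00.
Restricted to 10:15–16:05: 10:45–10:55, 14:40–15:00.
Common window lengths: 10, 20 min; longest is 20.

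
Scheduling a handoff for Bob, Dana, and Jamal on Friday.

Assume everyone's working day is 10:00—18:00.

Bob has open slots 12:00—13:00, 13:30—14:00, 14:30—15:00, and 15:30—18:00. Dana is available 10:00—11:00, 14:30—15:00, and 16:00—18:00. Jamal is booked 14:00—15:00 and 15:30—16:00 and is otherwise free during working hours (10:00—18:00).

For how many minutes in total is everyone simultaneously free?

Jamal free within 10:00–18:00: 10:00–14:00, 15:00–15:30, 16:00–18:00.
Bob ∩ Dana: 14:30–15:00, 16:00–18:00.
Bob ∩ Dana ∩ Jamal: 16:00–18:00.
Total common minutes: 120.

120 minutes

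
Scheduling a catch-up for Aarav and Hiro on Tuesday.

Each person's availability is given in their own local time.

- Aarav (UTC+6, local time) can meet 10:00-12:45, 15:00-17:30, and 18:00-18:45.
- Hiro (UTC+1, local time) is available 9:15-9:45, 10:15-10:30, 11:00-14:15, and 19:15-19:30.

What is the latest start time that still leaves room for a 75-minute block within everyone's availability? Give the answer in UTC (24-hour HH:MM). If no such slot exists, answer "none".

Aarav → UTC: 04:00–06:45, 09:00–11:30, 12:00–12:45.
Hiro → UTC: 08:15–08:45, 09:15–09:30, 10:00–13:15, 18:15–18:30.
Aarav ∩ Hiro: 09:15–09:30, 10:00–11:30, 12:00–12:45.
Windows ≥ 75 min: 10:00–11:30.
Latest start in the last window 10:00–11:30 is 11:30 − 75 min = 10:15.

10:15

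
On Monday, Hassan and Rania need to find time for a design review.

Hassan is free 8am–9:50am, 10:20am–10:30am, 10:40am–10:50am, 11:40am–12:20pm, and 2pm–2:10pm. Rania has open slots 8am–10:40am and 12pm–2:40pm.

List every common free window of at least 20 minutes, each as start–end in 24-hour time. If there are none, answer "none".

08:00–09:50, 12:00–12:20

Hassan ∩ Rania: 08:00–09:50, 10:20–10:30, 12:00–12:20, 14:00–14:10.
Windows ≥ 20 min: 08:00–09:50, 12:00–12:20.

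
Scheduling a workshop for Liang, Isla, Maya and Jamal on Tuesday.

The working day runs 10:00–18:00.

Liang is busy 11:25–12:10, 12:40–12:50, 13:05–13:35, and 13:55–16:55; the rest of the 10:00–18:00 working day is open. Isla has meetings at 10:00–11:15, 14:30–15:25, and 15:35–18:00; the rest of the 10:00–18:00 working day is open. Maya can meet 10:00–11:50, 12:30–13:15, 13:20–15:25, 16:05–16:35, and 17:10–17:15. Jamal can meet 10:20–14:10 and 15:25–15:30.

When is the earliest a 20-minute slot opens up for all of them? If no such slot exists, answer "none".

13:35

Liang free within 10:00–18:00: 10:00–11:25, 12:10–12:40, 12:50–13:05, 13:35–13:55, 16:55–18:00.
Isla free within 10:00–18:00: 11:15–14:30, 15:25–15:35.
Liang ∩ Isla: 11:15–11:25, 12:10–12:40, 12:50–13:05, 13:35–13:55.
Liang ∩ Isla ∩ Maya: 11:15–11:25, 12:30–12:40, 12:50–13:05, 13:35–13:55.
Liang ∩ Isla ∩ Maya ∩ Jamal: 11:15–11:25, 12:30–12:40, 12:50–13:05, 13:35–13:55.
Windows ≥ 20 min: 13:35–13:55.
Earliest such window starts at 13:35.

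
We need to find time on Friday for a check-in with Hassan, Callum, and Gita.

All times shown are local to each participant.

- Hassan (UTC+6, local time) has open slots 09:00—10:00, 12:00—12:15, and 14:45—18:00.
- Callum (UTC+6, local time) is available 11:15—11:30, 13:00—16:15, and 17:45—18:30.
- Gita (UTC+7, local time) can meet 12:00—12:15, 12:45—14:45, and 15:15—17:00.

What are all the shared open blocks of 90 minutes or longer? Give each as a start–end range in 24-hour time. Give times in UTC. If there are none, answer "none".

none

Hassan → UTC: 03:00–04:00, 06:00–06:15, 08:45–12:00.
Callum → UTC: 05:15–05:30, 07:00–10:15, 11:45–12:30.
Gita → UTC: 05:00–05:15, 05:45–07:45, 08:15–10:00.
Hassan ∩ Callum: 08:45–10:15, 11:45–12:00.
Hassan ∩ Callum ∩ Gita: 08:45–10:00.
Windows ≥ 90 min: (none).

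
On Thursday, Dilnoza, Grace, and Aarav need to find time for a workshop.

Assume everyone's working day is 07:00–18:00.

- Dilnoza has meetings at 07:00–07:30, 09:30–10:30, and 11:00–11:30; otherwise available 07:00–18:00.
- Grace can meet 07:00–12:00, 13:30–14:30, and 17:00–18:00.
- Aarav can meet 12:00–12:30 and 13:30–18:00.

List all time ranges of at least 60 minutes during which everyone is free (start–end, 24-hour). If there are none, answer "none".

Dilnoza free within 07:00–18:00: 07:30–09:30, 10:30–11:00, 11:30–18:00.
Dilnoza ∩ Grace: 07:30–09:30, 10:30–11:00, 11:30–12:00, 13:30–14:30, 17:00–18:00.
Dilnoza ∩ Grace ∩ Aarav: 13:30–14:30, 17:00–18:00.
Windows ≥ 60 min: 13:30–14:30, 17:00–18:00.

13:30–14:30, 17:00–18:00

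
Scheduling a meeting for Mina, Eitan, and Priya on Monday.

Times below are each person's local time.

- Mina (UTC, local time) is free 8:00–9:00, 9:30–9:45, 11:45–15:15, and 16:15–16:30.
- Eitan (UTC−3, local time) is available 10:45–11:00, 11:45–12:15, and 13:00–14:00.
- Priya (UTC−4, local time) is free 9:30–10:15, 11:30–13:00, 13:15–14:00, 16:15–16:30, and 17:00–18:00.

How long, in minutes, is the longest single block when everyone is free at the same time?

15 minutes

Mina → UTC: 08:00–09:00, 09:30–09:45, 11:45–15:15, 16:15–16:30.
Eitan → UTC: 13:45–14:00, 14:45–15:15, 16:00–17:00.
Priya → UTC: 13:30–14:15, 15:30–17:00, 17:15–18:00, 20:15–20:30, 21:00–22:00.
Mina ∩ Eitan: 13:45–14:00, 14:45–15:15, 16:15–16:30.
Mina ∩ Eitan ∩ Priya: 13:45–14:00, 16:15–16:30.
Common window lengths: 15, 15 min; longest is 15.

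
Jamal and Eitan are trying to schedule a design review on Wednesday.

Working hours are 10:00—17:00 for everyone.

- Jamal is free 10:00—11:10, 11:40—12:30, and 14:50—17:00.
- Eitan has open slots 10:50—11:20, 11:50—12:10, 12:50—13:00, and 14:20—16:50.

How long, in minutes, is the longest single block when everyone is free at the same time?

120 minutes

Jamal ∩ Eitan: 10:50–11:10, 11:50–12:10, 14:50–16:50.
Common window lengths: 20, 20, 120 min; longest is 120.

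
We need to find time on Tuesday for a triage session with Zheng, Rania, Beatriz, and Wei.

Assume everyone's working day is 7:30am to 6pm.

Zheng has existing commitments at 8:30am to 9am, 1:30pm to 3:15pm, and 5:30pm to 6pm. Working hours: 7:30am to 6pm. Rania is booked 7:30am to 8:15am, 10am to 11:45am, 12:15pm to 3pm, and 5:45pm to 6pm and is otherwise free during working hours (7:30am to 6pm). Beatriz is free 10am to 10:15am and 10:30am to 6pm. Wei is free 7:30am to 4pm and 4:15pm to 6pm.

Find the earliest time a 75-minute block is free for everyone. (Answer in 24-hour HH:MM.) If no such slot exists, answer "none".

16:15

Zheng free within 07:30–18:00: 07:30–08:30, 09:00–13:30, 15:15–17:30.
Rania free within 07:30–18:00: 08:15–10:00, 11:45–12:15, 15:00–17:45.
Zheng ∩ Rania: 08:15–08:30, 09:00–10:00, 11:45–12:15, 15:15–17:30.
Zheng ∩ Rania ∩ Beatriz: 11:45–12:15, 15:15–17:30.
Zheng ∩ Rania ∩ Beatriz ∩ Wei: 11:45–12:15, 15:15–16:00, 16:15–17:30.
Windows ≥ 75 min: 16:15–17:30.
Earliest such window starts at 16:15.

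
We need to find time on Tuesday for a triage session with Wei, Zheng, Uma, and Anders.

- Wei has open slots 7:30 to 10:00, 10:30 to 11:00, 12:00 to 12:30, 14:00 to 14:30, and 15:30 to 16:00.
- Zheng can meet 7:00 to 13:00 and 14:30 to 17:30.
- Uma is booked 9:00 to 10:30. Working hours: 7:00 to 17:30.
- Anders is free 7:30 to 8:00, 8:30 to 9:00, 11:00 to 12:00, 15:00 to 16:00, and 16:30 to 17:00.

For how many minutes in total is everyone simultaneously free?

90 minutes

Uma free within 07:00–17:30: 07:00–09:00, 10:30–17:30.
Wei ∩ Zheng: 07:30–10:00, 10:30–11:00, 12:00–12:30, 15:30–16:00.
Wei ∩ Zheng ∩ Uma: 07:30–09:00, 10:30–11:00, 12:00–12:30, 15:30–16:00.
Wei ∩ Zheng ∩ Uma ∩ Anders: 07:30–08:00, 08:30–09:00, 15:30–16:00.
Total common minutes: 30 + 30 + 30 = 90.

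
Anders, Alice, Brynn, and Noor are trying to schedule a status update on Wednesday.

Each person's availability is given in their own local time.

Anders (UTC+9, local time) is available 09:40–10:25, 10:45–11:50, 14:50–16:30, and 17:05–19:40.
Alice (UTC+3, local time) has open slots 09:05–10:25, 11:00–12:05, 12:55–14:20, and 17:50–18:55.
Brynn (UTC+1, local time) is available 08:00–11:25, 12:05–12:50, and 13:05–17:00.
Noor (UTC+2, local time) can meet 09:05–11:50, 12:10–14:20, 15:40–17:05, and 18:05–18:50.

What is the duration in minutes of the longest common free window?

Anders → UTC: 00:40–01:25, 01:45–02:50, 05:50–07:30, 08:05–10:40.
Alice → UTC: 06:05–07:25, 08:00–09:05, 09:55–11:20, 14:50–15:55.
Brynn → UTC: 07:00–10:25, 11:05–11:50, 12:05–16:00.
Noor → UTC: 07:05–09:50, 10:10–12:20, 13:40–15:05, 16:05–16:50.
Anders ∩ Alice: 06:05–07:25, 08:05–09:05, 09:55–10:40.
Anders ∩ Alice ∩ Brynn: 07:00–07:25, 08:05–09:05, 09:55–10:25.
Anders ∩ Alice ∩ Brynn ∩ Noor: 07:05–07:25, 08:05–09:05, 10:10–10:25.
Common window lengths: 20, 60, 15 min; longest is 60.

60 minutes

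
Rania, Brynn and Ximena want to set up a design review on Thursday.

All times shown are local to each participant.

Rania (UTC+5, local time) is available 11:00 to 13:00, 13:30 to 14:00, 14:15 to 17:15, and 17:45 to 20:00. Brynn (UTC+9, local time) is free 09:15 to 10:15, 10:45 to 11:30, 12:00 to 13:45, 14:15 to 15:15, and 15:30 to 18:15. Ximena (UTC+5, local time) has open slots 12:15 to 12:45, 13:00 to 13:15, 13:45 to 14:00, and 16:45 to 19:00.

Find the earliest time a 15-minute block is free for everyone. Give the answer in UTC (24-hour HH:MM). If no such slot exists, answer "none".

Rania → UTC: 06:00–08:00, 08:30–09:00, 09:15–12:15, 12:45–15:00.
Brynn → UTC: 00:15–01:15, 01:45–02:30, 03:00–04:45, 05:15–06:15, 06:30–09:15.
Ximena → UTC: 07:15–07:45, 08:00–08:15, 08:45–09:00, 11:45–14:00.
Rania ∩ Brynn: 06:00–06:15, 06:30–08:00, 08:30–09:00.
Rania ∩ Brynn ∩ Ximena: 07:15–07:45, 08:45–09:00.
Windows ≥ 15 min: 07:15–07:45, 08:45–09:00.
Earliest such window starts at 07:15.

07:15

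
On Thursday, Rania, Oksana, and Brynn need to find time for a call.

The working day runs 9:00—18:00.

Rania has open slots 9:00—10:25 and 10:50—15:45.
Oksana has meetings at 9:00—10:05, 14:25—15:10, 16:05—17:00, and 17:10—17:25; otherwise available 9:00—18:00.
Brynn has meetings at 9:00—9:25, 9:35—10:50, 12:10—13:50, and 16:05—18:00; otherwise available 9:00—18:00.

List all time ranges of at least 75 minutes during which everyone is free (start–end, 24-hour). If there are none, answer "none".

10:50–12:10

Oksana free within 09:00–18:00: 10:05–14:25, 15:10–16:05, 17:00–17:10, 17:25–18:00.
Brynn free within 09:00–18:00: 09:25–09:35, 10:50–12:10, 13:50–16:05.
Rania ∩ Oksana: 10:05–10:25, 10:50–14:25, 15:10–15:45.
Rania ∩ Oksana ∩ Brynn: 10:50–12:10, 13:50–14:25, 15:10–15:45.
Windows ≥ 75 min: 10:50–12:10.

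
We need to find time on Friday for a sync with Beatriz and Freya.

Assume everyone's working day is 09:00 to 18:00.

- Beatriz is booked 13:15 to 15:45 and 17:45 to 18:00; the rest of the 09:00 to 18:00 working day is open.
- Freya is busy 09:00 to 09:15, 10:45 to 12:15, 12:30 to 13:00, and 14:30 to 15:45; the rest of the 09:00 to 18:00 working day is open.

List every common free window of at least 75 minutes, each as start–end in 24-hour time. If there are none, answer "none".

09:15–10:45, 15:45–17:45

Beatriz free within 09:00–18:00: 09:00–13:15, 15:45–17:45.
Freya free within 09:00–18:00: 09:15–10:45, 12:15–12:30, 13:00–14:30, 15:45–18:00.
Beatriz ∩ Freya: 09:15–10:45, 12:15–12:30, 13:00–13:15, 15:45–17:45.
Windows ≥ 75 min: 09:15–10:45, 15:45–17:45.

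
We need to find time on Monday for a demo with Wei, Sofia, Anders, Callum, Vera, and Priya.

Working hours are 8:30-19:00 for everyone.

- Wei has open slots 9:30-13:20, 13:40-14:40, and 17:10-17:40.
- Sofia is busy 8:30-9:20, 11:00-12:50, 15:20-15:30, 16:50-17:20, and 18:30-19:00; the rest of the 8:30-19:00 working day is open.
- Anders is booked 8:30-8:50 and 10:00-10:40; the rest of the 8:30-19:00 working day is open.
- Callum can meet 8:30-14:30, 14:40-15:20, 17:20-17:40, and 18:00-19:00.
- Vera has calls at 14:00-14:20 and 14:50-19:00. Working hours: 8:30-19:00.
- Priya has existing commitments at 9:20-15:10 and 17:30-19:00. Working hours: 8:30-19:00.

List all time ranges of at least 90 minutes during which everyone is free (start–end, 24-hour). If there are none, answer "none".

none

Sofia free within 08:30–19:00: 09:20–11:00, 12:50–15:20, 15:30–16:50, 17:20–18:30.
Anders free within 08:30–19:00: 08:50–10:00, 10:40–19:00.
Vera free within 08:30–19:00: 08:30–14:00, 14:20–14:50.
Priya free within 08:30–19:00: 08:30–09:20, 15:10–17:30.
Wei ∩ Sofia: 09:30–11:00, 12:50–13:20, 13:40–14:40, 17:20–17:40.
Wei ∩ Sofia ∩ Anders: 09:30–10:00, 10:40–11:00, 12:50–13:20, 13:40–14:40, 17:20–17:40.
Wei ∩ Sofia ∩ Anders ∩ Callum: 09:30–10:00, 10:40–11:00, 12:50–13:20, 13:40–14:30, 17:20–17:40.
Wei ∩ Sofia ∩ Anders ∩ Callum ∩ Vera: 09:30–10:00, 10:40–11:00, 12:50–13:20, 13:40–14:00, 14:20–14:30.
Wei ∩ Sofia ∩ Anders ∩ Callum ∩ Vera ∩ Priya: (none).
Windows ≥ 90 min: (none).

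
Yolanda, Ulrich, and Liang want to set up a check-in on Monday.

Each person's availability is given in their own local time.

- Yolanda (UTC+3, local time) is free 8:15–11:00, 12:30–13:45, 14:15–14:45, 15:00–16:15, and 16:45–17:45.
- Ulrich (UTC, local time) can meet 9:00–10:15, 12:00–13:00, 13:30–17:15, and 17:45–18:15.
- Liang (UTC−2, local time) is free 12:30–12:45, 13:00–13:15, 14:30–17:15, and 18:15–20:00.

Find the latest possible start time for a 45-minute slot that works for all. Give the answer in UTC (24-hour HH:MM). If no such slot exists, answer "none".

none

Yolanda → UTC: 05:15–08:00, 09:30–10:45, 11:15–11:45, 12:00–13:15, 13:45–14:45.
Ulrich → UTC: 09:00–10:15, 12:00–13:00, 13:30–17:15, 17:45–18:15.
Liang → UTC: 14:30–14:45, 15:00–15:15, 16:30–19:15, 20:15–22:00.
Yolanda ∩ Ulrich: 09:30–10:15, 12:00–13:00, 13:45–14:45.
Yolanda ∩ Ulrich ∩ Liang: 14:30–14:45.
Windows ≥ 45 min: (none).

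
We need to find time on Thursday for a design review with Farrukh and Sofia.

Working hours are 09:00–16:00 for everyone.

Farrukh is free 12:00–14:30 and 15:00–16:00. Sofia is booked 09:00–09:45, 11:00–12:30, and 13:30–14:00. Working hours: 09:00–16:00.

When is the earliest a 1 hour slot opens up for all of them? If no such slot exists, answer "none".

Sofia free within 09:00–16:00: 09:45–11:00, 12:30–13:30, 14:00–16:00.
Farrukh ∩ Sofia: 12:30–13:30, 14:00–14:30, 15:00–16:00.
Windows ≥ 60 min: 12:30–13:30, 15:00–16:00.
Earliest such window starts at 12:30.

12:30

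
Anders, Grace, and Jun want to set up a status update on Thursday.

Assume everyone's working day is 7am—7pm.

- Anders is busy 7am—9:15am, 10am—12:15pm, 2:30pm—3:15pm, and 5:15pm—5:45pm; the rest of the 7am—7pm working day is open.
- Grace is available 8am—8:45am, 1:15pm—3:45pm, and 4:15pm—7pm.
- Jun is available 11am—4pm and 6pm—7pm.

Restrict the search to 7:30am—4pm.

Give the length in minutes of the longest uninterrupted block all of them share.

75 minutes

Anders free within 07:00–19:00: 09:15–10:00, 12:15–14:30, 15:15–17:15, 17:45–19:00.
Anders ∩ Grace: 13:15–14:30, 15:15–15:45, 16:15–17:15, 17:45–19:00.
Anders ∩ Grace ∩ Jun: 13:15–14:30, 15:15–15:45, 18:00–19:00.
Restricted to 07:30–16:00: 13:15–14:30, 15:15–15:45.
Common window lengths: 75, 30 min; longest is 75.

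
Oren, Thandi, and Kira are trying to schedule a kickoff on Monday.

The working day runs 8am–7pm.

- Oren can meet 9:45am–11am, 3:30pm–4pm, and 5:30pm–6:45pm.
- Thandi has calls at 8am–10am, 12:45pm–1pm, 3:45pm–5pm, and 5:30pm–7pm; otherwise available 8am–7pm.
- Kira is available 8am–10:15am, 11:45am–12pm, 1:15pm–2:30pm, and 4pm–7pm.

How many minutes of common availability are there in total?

15 minutes

Thandi free within 08:00–19:00: 10:00–12:45, 13:00–15:45, 17:00–17:30.
Oren ∩ Thandi: 10:00–11:00, 15:30–15:45.
Oren ∩ Thandi ∩ Kira: 10:00–10:15.
Total common minutes: 15.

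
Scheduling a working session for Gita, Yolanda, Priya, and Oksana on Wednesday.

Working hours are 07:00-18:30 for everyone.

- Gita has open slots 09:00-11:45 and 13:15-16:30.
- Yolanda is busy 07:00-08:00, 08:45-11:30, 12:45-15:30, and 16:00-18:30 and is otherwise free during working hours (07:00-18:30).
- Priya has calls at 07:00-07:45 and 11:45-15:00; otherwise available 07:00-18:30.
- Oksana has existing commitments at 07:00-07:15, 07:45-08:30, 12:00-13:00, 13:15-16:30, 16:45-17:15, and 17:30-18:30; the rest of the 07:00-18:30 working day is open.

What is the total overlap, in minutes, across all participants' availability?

Yolanda free within 07:00–18:30: 08:00–08:45, 11:30–12:45, 15:30–16:00.
Priya free within 07:00–18:30: 07:45–11:45, 15:00–18:30.
Oksana free within 07:00–18:30: 07:15–07:45, 08:30–12:00, 13:00–13:15, 16:30–16:45, 17:15–17:30.
Gita ∩ Yolanda: 11:30–11:45, 15:30–16:00.
Gita ∩ Yolanda ∩ Priya: 11:30–11:45, 15:30–16:00.
Gita ∩ Yolanda ∩ Priya ∩ Oksana: 11:30–11:45.
Total common minutes: 15.

15 minutes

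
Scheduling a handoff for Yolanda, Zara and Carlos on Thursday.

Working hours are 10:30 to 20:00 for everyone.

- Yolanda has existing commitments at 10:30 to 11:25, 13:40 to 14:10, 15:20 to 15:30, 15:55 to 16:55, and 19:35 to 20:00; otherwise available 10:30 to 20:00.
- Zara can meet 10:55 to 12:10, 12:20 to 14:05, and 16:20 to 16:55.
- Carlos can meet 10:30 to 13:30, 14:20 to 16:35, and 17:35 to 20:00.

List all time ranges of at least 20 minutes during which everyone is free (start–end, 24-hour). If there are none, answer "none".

11:25–12:10, 12:20–13:30

Yolanda free within 10:30–20:00: 11:25–13:40, 14:10–15:20, 15:30–15:55, 16:55–19:35.
Yolanda ∩ Zara: 11:25–12:10, 12:20–13:40.
Yolanda ∩ Zara ∩ Carlos: 11:25–12:10, 12:20–13:30.
Windows ≥ 20 min: 11:25–12:10, 12:20–13:30.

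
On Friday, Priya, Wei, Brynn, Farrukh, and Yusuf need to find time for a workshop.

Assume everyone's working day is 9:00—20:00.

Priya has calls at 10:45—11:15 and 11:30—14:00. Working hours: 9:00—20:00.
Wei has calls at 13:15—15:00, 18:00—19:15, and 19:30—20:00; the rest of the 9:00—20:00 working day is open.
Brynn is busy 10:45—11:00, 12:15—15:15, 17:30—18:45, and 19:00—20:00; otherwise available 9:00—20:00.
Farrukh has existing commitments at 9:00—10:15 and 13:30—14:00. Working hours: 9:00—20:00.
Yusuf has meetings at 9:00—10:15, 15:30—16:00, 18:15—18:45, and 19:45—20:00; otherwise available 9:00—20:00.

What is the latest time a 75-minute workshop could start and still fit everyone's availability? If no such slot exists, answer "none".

Priya free within 09:00–20:00: 09:00–10:45, 11:15–11:30, 14:00–20:00.
Wei free within 09:00–20:00: 09:00–13:15, 15:00–18:00, 19:15–19:30.
Brynn free within 09:00–20:00: 09:00–10:45, 11:00–12:15, 15:15–17:30, 18:45–19:00.
Farrukh free within 09:00–20:00: 10:15–13:30, 14:00–20:00.
Yusuf free within 09:00–20:00: 10:15–15:30, 16:00–18:15, 18:45–19:45.
Priya ∩ Wei: 09:00–10:45, 11:15–11:30, 15:00–18:00, 19:15–19:30.
Priya ∩ Wei ∩ Brynn: 09:00–10:45, 11:15–11:30, 15:15–17:30.
Priya ∩ Wei ∩ Brynn ∩ Farrukh: 10:15–10:45, 11:15–11:30, 15:15–17:30.
Priya ∩ Wei ∩ Brynn ∩ Farrukh ∩ Yusuf: 10:15–10:45, 11:15–11:30, 15:15–15:30, 16:00–17:30.
Windows ≥ 75 min: 16:00–17:30.
Latest start in the last window 16:00–17:30 is 17:30 − 75 min = 16:15.

16:15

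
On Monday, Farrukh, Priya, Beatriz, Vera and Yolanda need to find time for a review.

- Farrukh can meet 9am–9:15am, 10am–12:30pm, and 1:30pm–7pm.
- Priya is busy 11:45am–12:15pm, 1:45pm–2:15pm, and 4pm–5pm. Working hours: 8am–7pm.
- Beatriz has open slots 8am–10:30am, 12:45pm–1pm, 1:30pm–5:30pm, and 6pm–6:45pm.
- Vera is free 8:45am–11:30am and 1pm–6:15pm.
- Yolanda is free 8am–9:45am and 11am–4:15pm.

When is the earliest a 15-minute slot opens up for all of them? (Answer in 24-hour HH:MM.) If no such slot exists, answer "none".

Priya free within 08:00–19:00: 08:00–11:45, 12:15–13:45, 14:15–16:00, 17:00–19:00.
Farrukh ∩ Priya: 09:00–09:15, 10:00–11:45, 12:15–12:30, 13:30–13:45, 14:15–16:00, 17:00–19:00.
Farrukh ∩ Priya ∩ Beatriz: 09:00–09:15, 10:00–10:30, 13:30–13:45, 14:15–16:00, 17:00–17:30, 18:00–18:45.
Farrukh ∩ Priya ∩ Beatriz ∩ Vera: 09:00–09:15, 10:00–10:30, 13:30–13:45, 14:15–16:00, 17:00–17:30, 18:00–18:15.
Farrukh ∩ Priya ∩ Beatriz ∩ Vera ∩ Yolanda: 09:00–09:15, 13:30–13:45, 14:15–16:00.
Windows ≥ 15 min: 09:00–09:15, 13:30–13:45, 14:15–16:00.
Earliest such window starts at 09:00.

09:00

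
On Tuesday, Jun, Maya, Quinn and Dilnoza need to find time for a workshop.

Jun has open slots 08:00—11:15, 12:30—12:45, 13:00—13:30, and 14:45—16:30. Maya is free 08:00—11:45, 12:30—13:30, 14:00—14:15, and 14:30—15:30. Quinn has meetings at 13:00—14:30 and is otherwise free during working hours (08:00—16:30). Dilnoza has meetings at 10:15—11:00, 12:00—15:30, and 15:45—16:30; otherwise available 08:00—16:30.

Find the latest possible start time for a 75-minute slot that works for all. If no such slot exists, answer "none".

09:00

Quinn free within 08:00–16:30: 08:00–13:00, 14:30–16:30.
Dilnoza free within 08:00–16:30: 08:00–10:15, 11:00–12:00, 15:30–15:45.
Jun ∩ Maya: 08:00–11:15, 12:30–12:45, 13:00–13:30, 14:45–15:30.
Jun ∩ Maya ∩ Quinn: 08:00–11:15, 12:30–12:45, 14:45–15:30.
Jun ∩ Maya ∩ Quinn ∩ Dilnoza: 08:00–10:15, 11:00–11:15.
Windows ≥ 75 min: 08:00–10:15.
Latest start in the last window 08:00–10:15 is 10:15 − 75 min = 09:00.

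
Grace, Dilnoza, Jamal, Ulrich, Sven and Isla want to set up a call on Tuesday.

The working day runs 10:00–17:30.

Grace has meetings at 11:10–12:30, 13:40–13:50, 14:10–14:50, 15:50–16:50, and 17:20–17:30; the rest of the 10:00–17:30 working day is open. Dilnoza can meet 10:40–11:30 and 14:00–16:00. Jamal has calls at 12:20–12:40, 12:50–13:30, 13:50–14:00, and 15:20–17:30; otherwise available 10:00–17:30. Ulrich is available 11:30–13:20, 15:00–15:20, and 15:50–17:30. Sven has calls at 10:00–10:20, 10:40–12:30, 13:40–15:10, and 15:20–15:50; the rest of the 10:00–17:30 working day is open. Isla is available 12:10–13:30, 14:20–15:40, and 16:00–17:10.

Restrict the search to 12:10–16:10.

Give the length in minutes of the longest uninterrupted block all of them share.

10 minutes

Grace free within 10:00–17:30: 10:00–11:10, 12:30–13:40, 13:50–14:10, 14:50–15:50, 16:50–17:20.
Jamal free within 10:00–17:30: 10:00–12:20, 12:40–12:50, 13:30–13:50, 14:00–15:20.
Sven free within 10:00–17:30: 10:20–10:40, 12:30–13:40, 15:10–15:20, 15:50–17:30.
Grace ∩ Dilnoza: 10:40–11:10, 14:00–14:10, 14:50–15:50.
Grace ∩ Dilnoza ∩ Jamal: 10:40–11:10, 14:00–14:10, 14:50–15:20.
Grace ∩ Dilnoza ∩ Jamal ∩ Ulrich: 15:00–15:20.
Grace ∩ Dilnoza ∩ Jamal ∩ Ulrich ∩ Sven: 15:10–15:20.
Grace ∩ Dilnoza ∩ Jamal ∩ Ulrich ∩ Sven ∩ Isla: 15:10–15:20.
Restricted to 12:10–16:10: 15:10–15:20.
Single common window of 10 minutes.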